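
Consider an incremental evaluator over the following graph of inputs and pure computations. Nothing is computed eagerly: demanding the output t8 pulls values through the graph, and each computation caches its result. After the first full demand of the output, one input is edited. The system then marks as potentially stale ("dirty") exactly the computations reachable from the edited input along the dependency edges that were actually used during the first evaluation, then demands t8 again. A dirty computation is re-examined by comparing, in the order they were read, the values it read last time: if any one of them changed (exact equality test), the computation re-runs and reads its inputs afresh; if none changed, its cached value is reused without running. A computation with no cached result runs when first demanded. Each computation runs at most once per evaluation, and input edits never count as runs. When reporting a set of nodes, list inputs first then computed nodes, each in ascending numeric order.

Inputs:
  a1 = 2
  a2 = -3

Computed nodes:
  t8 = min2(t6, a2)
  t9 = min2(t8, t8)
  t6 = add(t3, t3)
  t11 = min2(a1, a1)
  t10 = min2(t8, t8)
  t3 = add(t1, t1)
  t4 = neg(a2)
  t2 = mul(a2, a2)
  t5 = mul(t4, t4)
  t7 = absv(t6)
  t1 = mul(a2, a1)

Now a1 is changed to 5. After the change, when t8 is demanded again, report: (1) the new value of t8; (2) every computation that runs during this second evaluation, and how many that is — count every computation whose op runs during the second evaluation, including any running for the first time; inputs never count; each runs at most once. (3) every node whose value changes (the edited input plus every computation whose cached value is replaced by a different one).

Initial pass — values computed on the first demand:
  t1 = mul(-3, 2) = -6
  t3 = add(-6, -6) = -12
  t6 = add(-12, -12) = -24
  t8 = min2(-24, -3) = -24

Second demand — change propagation:
  t1: re-runs because a1 2->5; new result -15.
  t3: re-runs because t1 -6->-15; t1 -6->-15; new result -30.
  t6: re-runs because t3 -12->-30; t3 -12->-30; new result -60.
  t8: re-runs because t6 -24->-60; new result -60.

t8 now evaluates to -60.
Run set: t1, t3, t6, t8 (4 run).
Changed values: a1, t1, t3, t6, t8.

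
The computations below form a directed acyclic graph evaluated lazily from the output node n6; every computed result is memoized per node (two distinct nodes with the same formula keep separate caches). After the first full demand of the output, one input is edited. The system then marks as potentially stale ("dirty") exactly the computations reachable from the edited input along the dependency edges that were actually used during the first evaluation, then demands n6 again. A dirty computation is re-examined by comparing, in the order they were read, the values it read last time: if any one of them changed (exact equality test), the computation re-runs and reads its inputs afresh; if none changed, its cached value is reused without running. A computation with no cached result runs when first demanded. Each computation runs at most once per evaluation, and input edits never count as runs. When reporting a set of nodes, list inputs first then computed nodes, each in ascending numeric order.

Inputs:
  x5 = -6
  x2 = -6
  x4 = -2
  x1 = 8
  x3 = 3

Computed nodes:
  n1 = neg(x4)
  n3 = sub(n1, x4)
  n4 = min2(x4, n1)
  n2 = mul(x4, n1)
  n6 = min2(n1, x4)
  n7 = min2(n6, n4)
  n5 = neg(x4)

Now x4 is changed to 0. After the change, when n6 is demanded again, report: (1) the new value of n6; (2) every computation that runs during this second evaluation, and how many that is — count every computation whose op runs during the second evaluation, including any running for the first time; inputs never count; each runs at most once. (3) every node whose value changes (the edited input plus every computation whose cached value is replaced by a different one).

First demand of the output computes:
  n1 = neg(-2) = 2
  n6 = min2(2, -2) = -2

After the edit, cleaning proceeds:
  n1: a read changed (x4 -2->0) — executes, giving 0.
  n6: a read changed (n1 2->0; x4 -2->0) — executes, giving 0.

Demanding n6 again yields 0.
2 computations run: n1, n6.
The nodes whose values change: x4, n1, n6.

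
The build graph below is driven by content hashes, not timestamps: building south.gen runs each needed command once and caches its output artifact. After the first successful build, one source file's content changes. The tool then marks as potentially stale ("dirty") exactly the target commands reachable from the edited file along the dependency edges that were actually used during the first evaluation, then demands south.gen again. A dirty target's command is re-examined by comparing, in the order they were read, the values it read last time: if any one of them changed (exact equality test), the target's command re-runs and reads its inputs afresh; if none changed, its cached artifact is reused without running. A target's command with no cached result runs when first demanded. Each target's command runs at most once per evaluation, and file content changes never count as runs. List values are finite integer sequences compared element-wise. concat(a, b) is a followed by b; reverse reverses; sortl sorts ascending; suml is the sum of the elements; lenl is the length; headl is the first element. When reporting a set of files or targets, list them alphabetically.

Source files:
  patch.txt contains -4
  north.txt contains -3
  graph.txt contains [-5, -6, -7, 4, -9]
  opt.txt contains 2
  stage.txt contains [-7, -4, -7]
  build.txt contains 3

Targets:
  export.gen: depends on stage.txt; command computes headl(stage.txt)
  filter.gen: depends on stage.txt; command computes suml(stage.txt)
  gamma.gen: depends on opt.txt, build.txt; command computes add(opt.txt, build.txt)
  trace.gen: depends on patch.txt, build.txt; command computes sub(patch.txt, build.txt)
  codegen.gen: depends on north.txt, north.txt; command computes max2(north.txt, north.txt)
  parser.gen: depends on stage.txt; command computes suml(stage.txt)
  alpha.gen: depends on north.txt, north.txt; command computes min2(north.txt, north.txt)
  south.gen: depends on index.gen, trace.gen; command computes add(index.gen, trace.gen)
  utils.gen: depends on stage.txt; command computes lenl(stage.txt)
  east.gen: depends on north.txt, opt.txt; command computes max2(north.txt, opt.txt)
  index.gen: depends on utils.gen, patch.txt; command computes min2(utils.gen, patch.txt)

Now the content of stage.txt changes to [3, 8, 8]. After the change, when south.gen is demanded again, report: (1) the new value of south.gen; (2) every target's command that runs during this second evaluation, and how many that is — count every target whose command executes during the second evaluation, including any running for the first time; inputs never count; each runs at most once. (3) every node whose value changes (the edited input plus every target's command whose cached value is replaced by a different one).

south.gen now evaluates to -11.
Run set: utils.gen (1 run).
Changed values: stage.txt.
The important point: utils.gen recomputes to an identical value, and the output ends up unchanged.

Initial pass — values computed on the first demand:
  trace.gen = sub(-4, 3) = -7
  utils.gen = lenl([-7, -4, -7]) = 3
  index.gen = min2(3, -4) = -4
  south.gen = add(-4, -7) = -11

Second demand — change propagation:
  utils.gen: re-runs because stage.txt [-7, -4, -7]->[3, 8, 8]; new result 3 (unchanged).
  index.gen: re-examined; everything it read last time is the same (utils.gen unchanged, patch.txt unchanged) — cache -4 kept, no run.
  south.gen: re-examined; everything it read last time is the same (index.gen unchanged, trace.gen unchanged) — cache -11 kept, no run.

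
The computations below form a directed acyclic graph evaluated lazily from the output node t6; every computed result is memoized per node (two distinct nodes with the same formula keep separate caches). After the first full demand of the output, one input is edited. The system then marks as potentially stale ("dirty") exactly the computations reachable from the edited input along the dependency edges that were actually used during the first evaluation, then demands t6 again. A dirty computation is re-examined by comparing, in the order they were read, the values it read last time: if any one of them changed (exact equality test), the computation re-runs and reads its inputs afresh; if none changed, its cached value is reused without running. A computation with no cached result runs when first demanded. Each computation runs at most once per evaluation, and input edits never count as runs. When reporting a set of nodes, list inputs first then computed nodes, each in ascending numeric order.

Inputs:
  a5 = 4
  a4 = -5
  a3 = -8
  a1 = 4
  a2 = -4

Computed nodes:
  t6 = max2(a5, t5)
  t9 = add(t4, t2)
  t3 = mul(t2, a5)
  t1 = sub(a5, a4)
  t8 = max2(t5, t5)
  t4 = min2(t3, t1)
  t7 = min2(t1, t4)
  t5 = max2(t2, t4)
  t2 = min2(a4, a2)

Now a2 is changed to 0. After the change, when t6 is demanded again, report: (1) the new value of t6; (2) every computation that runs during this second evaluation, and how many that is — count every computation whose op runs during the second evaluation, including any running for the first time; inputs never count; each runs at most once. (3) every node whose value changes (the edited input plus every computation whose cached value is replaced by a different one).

Demanding t6 again yields 4.
1 computations run: t2.
The nodes whose values change: a2.
Note the absorption at t2: it re-runs yet its value is the same, leaving the output's value untouched.

First demand of the output computes:
  t1 = sub(4, -5) = 9
  t2 = min2(-5, -4) = -5
  t3 = mul(-5, 4) = -20
  t4 = min2(-20, 9) = -20
  t5 = max2(-5, -20) = -5
  t6 = max2(4, -5) = 4

After the edit, cleaning proceeds:
  t2: a read changed (a2 -4->0) — executes, giving -5 — identical to its old value.
  t3: dirty, but its reads are unchanged (t2 unchanged, a5 unchanged); cached -20 stands.
  t4: dirty, but its reads are unchanged (t3 unchanged, t1 unchanged); cached -20 stands.
  t5: dirty, but its reads are unchanged (t2 unchanged, t4 unchanged); cached -5 stands.
  t6: dirty, but its reads are unchanged (a5 unchanged, t5 unchanged); cached 4 stands.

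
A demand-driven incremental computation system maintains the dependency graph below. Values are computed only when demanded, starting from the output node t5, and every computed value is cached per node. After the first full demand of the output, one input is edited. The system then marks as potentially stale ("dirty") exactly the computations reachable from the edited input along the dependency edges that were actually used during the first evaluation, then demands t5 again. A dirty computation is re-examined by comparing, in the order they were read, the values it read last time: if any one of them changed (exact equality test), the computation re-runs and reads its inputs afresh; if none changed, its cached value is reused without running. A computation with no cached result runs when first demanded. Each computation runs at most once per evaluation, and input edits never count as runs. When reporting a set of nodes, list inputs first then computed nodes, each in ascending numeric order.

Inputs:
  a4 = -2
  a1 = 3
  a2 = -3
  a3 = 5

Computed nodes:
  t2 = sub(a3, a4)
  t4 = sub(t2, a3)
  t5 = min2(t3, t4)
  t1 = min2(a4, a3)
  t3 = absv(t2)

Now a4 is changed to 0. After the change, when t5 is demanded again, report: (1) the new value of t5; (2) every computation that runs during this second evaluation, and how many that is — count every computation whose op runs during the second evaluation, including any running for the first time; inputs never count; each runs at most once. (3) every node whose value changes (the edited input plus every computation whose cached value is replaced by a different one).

First evaluation (everything demanded from the output):
  t2 = sub(5, -2) = 7
  t3 = absv(7) = 7
  t4 = sub(7, 5) = 2
  t5 = min2(7, 2) = 2

Propagation after the edit:
  t2: runs — a4 -2->0; result 5.
  t3: runs — t2 7->5; result 5.
  t4: runs — t2 7->5; result 0.
  t5: runs — t3 7->5; t4 2->0; result 0.

New value of t5: 0.
Computations that run: t2, t3, t4, t5 — 4 in total.
Values that change: a4, t2, t3, t4, t5.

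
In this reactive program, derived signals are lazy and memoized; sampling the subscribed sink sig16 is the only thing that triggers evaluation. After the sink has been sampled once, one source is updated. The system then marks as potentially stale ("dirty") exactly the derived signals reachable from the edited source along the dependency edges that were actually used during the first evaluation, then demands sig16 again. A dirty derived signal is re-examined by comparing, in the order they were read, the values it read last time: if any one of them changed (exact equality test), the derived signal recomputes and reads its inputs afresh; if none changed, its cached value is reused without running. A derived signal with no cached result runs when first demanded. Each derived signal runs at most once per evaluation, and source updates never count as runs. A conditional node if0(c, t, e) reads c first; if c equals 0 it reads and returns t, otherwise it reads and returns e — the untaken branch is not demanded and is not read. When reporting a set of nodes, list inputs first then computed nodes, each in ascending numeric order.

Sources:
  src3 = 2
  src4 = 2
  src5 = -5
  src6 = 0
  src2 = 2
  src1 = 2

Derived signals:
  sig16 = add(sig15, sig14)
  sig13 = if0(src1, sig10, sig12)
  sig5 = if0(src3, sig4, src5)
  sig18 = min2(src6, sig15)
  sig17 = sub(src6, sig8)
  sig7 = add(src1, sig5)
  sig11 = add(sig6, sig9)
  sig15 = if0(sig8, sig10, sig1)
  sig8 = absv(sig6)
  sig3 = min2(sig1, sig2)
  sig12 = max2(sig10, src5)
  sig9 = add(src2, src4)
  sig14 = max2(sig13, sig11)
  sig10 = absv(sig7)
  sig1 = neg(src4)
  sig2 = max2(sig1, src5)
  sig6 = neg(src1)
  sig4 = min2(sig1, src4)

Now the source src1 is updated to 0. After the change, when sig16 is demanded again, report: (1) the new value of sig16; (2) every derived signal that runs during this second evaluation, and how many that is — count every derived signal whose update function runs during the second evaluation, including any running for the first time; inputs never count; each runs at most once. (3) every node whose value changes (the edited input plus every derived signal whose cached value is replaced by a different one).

First demand of the output computes:
  sig1 = neg(2) = -2
  sig5 = if0(src3=2 -> else branch src5) = -5
  sig6 = neg(2) = -2
  sig7 = add(2, -5) = -3
  sig8 = absv(-2) = 2
  sig9 = add(2, 2) = 4
  sig10 = absv(-3) = 3
  sig11 = add(-2, 4) = 2
  sig12 = max2(3, -5) = 3
  sig13 = if0(src1=2 -> else branch sig12) = 3
  sig14 = max2(3, 2) = 3
  sig15 = if0(sig8=2 -> else branch sig1) = -2
  sig16 = add(-2, 3) = 1

After the edit, cleaning proceeds:
  sig6: a read changed (src1 2->0) — executes, giving 0.
  sig7: a read changed (src1 2->0) — executes, giving -5.
  sig8: a read changed (sig6 -2->0) — executes, giving 0.
  sig10: a read changed (sig7 -3->-5) — executes, giving 5.
  sig11: a read changed (sig6 -2->0) — executes, giving 4.
  sig12: stays stale; no demand reaches it after the flip.
  sig13: a read changed (src1 2->0) — executes, giving 5.
  sig14: a read changed (sig13 3->5; sig11 2->4) — executes, giving 5.
  sig15: a read changed (sig8 2->0) — executes, giving 5.
  sig16: a read changed (sig15 -2->5; sig14 3->5) — executes, giving 10.

Note the branch switch — demand abandons sig12, which is never re-examined.

Demanding sig16 again yields 10.
9 derived signals run: sig6, sig7, sig8, sig10, sig11, sig13, sig14, sig15, sig16.
The nodes whose values change: src1, sig6, sig7, sig8, sig10, sig11, sig13, sig14, sig15, sig16.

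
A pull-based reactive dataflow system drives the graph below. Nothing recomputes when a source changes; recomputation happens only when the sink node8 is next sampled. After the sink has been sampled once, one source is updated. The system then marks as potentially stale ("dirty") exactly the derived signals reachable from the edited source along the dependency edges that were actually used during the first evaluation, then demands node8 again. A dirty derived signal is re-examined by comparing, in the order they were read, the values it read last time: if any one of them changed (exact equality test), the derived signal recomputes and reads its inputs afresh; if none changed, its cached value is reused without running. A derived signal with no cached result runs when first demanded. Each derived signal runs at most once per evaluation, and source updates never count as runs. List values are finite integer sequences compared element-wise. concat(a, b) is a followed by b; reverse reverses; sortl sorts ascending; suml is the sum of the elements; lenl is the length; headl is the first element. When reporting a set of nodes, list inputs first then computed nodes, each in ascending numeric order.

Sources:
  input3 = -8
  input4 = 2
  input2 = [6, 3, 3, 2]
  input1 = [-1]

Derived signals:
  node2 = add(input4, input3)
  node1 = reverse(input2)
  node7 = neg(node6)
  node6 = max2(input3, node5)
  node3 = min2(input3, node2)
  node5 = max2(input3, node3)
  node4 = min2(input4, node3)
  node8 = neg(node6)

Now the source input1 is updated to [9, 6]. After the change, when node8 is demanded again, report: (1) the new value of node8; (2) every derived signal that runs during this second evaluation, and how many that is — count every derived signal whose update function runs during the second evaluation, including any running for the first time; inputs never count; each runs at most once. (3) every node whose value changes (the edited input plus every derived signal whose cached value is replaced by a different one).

New value of node8: 8.
Derived signals that run: none — 0 in total.
Values that change: input1.
Key observation: input1 is never demanded by the output, so the edit triggers no recomputation at all.

First evaluation (everything demanded from the output):
  node2 = add(2, -8) = -6
  node3 = min2(-8, -6) = -8
  node5 = max2(-8, -8) = -8
  node6 = max2(-8, -8) = -8
  node8 = neg(-8) = 8

Propagation after the edit:
  input1 feeds no computation that the output demands — nothing is marked dirty and nothing runs.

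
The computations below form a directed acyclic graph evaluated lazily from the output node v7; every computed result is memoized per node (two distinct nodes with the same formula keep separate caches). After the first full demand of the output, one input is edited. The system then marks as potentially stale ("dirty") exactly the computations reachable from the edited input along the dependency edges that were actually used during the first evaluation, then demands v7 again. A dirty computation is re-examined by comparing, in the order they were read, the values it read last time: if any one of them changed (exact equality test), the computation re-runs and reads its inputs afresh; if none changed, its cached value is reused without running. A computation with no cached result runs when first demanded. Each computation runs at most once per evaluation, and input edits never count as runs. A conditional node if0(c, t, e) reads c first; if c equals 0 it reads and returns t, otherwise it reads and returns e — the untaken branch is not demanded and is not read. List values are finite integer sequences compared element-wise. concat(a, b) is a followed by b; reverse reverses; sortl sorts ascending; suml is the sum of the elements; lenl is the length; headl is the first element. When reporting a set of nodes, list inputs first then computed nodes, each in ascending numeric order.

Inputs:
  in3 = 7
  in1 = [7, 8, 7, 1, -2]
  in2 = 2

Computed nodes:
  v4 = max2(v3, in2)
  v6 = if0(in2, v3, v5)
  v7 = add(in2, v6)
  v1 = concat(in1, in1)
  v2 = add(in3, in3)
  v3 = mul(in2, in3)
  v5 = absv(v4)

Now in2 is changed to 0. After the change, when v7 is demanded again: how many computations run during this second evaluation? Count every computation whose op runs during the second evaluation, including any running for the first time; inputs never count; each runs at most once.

First demand of the output computes:
  v3 = mul(2, 7) = 14
  v4 = max2(14, 2) = 14
  v5 = absv(14) = 14
  v6 = if0(in2=2 -> else branch v5) = 14
  v7 = add(2, 14) = 16

After the edit, cleaning proceeds:
  v3: a read changed (in2 2->0) — executes, giving 0.
  v4: stays stale; no demand reaches it after the flip.
  v5: stays stale; no demand reaches it after the flip.
  v6: a read changed (in2 2->0) — executes, giving 0.
  v7: a read changed (in2 2->0; v6 14->0) — executes, giving 0.

Note the branch switch — demand abandons v4, v5, which are never re-examined.

3 computations run: v3, v6, v7.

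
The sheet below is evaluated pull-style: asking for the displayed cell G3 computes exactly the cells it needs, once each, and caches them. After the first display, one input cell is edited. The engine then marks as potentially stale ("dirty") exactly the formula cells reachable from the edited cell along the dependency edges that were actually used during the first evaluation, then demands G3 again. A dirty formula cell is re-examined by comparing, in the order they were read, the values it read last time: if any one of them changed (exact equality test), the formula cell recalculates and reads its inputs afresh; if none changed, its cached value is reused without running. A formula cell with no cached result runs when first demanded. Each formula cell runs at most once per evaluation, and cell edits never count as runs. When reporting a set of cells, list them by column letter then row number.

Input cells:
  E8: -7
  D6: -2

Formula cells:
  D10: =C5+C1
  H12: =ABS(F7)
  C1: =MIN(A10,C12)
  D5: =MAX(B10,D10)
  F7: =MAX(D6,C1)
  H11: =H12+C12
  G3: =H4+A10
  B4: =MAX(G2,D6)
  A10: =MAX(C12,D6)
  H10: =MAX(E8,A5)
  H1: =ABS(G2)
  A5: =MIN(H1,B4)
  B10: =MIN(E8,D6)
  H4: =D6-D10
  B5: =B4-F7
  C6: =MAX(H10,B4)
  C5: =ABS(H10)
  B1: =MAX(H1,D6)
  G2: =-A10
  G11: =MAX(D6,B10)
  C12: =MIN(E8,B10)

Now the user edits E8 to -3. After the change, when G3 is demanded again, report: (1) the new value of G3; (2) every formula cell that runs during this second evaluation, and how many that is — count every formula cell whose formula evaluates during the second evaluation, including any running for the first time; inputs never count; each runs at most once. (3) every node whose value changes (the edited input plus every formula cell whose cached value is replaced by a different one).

First demand of the output computes:
  B10 = MIN(-7, -2) = -7
  C12 = MIN(-7, -7) = -7
  A10 = MAX(-7, -2) = -2
  C1 = MIN(-2, -7) = -7
  G2 = -(-2) = 2
  B4 = MAX(2, -2) = 2
  H1 = ABS(2) = 2
  A5 = MIN(2, 2) = 2
  H10 = MAX(-7, 2) = 2
  C5 = ABS(2) = 2
  D10 = 2 + -7 = -5
  H4 = -2 - -5 = 3
  G3 = 3 + -2 = 1

After the edit, cleaning proceeds:
  B10: a read changed (E8 -7->-3) — executes, giving -3.
  C12: a read changed (E8 -7->-3; B10 -7->-3) — executes, giving -3.
  A10: a read changed (C12 -7->-3) — executes, giving -2 — identical to its old value.
  C1: a read changed (C12 -7->-3) — executes, giving -3.
  G2: dirty, but its reads are unchanged (A10 unchanged); cached 2 stands.
  B4: dirty, but its reads are unchanged (G2 unchanged, D6 unchanged); cached 2 stands.
  H1: dirty, but its reads are unchanged (G2 unchanged); cached 2 stands.
  A5: dirty, but its reads are unchanged (H1 unchanged, B4 unchanged); cached 2 stands.
  H10: a read changed (E8 -7->-3) — executes, giving 2 — identical to its old value.
  C5: dirty, but its reads are unchanged (H10 unchanged); cached 2 stands.
  D10: a read changed (C1 -7->-3) — executes, giving -1.
  H4: a read changed (D10 -5->-1) — executes, giving -1.
  G3: a read changed (H4 3->-1) — executes, giving -3.

Note where the cutoff bites: G2 is checked, finds nothing changed, and keeps its cache.

Demanding G3 again yields -3.
8 formula cells run: A10, B10, C1, C12, D10, G3, H4, H10.
The nodes whose values change: B10, C1, C12, D10, E8, G3, H4.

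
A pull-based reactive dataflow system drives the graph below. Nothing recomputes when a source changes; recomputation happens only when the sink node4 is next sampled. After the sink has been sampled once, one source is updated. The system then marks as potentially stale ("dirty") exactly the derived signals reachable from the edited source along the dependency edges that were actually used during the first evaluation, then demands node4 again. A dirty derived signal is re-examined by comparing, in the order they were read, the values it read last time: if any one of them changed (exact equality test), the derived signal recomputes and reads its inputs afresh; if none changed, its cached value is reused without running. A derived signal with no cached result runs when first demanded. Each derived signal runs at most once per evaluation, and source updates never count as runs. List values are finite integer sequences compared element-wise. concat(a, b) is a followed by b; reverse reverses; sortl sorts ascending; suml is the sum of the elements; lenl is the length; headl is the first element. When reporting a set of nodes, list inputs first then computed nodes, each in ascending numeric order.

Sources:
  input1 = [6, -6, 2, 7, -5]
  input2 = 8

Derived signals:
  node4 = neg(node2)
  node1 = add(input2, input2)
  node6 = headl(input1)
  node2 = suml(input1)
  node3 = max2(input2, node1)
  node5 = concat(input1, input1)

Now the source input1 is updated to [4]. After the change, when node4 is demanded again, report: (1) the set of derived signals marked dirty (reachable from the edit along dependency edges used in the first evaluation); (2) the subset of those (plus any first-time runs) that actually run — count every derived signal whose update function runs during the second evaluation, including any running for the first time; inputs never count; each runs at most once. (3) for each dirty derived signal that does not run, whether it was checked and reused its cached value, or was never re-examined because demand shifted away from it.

Marked dirty: node2, node4.
Derived signals that run: node2 — 1 in total.
Checked but reused from cache: node4.
Key observation: the change is absorbed at node2 — it re-runs but produces the same value, and the output's value is unchanged.

First evaluation (everything demanded from the output):
  node2 = suml([6, -6, 2, 7, -5]) = 4
  node4 = neg(4) = -4

Propagation after the edit:
  node2: runs — input1 [6, -6, 2, 7, -5]->[4]; result 4 (same value as before).
  node4: checked — values it read are unchanged (node2 unchanged); reused cached -4 without running.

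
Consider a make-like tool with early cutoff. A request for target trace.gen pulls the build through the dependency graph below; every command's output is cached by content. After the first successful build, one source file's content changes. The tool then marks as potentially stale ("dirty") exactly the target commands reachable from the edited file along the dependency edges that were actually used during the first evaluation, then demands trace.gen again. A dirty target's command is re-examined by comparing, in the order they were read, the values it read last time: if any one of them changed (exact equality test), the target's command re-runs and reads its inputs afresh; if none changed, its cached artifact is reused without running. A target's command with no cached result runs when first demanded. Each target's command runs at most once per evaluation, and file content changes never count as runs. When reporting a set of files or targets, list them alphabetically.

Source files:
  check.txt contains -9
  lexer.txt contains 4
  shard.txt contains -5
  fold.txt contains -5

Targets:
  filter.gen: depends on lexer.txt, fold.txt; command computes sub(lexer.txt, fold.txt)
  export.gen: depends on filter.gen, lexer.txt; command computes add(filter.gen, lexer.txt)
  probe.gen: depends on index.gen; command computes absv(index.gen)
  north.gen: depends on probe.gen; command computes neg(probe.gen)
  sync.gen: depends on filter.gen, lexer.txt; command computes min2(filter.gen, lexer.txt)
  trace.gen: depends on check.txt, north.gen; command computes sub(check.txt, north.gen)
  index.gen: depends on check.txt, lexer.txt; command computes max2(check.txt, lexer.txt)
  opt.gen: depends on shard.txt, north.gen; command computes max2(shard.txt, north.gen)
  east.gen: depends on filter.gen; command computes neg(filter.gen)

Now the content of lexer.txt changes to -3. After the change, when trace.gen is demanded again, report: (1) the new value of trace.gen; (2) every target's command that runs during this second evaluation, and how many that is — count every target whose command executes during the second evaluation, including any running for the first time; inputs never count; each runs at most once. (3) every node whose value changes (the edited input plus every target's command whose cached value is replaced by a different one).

Demanding trace.gen again yields -6.
4 target commands run: index.gen, north.gen, probe.gen, trace.gen.
The nodes whose values change: index.gen, lexer.txt, north.gen, probe.gen, trace.gen.

First demand of the output computes:
  index.gen = max2(-9, 4) = 4
  probe.gen = absv(4) = 4
  north.gen = neg(4) = -4
  trace.gen = sub(-9, -4) = -5

After the edit, cleaning proceeds:
  index.gen: a read changed (lexer.txt 4->-3) — executes, giving -3.
  probe.gen: a read changed (index.gen 4->-3) — executes, giving 3.
  north.gen: a read changed (probe.gen 4->3) — executes, giving -3.
  trace.gen: a read changed (north.gen -4->-3) — executes, giving -6.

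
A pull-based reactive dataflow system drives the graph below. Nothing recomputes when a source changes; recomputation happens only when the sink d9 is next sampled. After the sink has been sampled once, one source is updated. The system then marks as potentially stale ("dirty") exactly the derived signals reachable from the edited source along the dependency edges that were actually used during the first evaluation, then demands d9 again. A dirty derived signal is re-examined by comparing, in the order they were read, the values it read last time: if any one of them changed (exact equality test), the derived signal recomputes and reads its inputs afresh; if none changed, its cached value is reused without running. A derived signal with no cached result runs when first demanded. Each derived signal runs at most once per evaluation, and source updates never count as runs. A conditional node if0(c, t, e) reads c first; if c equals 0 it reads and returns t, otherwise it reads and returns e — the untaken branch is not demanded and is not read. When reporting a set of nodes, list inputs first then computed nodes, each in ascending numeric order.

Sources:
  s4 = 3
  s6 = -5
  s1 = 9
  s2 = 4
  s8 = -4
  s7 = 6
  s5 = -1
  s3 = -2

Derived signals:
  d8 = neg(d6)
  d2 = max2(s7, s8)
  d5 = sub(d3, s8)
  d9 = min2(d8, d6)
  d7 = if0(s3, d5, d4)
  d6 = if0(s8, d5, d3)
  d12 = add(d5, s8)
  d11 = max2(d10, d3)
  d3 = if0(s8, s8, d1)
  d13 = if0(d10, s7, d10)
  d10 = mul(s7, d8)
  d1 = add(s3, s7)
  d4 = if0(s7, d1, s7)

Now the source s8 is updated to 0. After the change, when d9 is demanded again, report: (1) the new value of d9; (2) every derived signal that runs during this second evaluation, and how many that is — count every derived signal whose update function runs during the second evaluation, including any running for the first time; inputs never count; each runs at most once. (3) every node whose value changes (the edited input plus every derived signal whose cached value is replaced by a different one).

New value of d9: 0.
Derived signals that run: d3, d5, d6, d8, d9 — 5 in total.
Values that change: s8, d3, d6, d8, d9.
Key observation: a condition flipped, so demand reaches new nodes — d5 runs for the first time.

First evaluation (everything demanded from the output):
  d1 = add(-2, 6) = 4
  d3 = if0(s8=-4 -> else branch d1) = 4
  d6 = if0(s8=-4 -> else branch d3) = 4
  d8 = neg(4) = -4
  d9 = min2(-4, 4) = -4

Propagation after the edit:
  d3: runs — s8 -4->0; result 0.
  d5: demanded for the first time — runs, produces 0.
  d6: runs — s8 -4->0; d3 4->0; result 0.
  d8: runs — d6 4->0; result 0.
  d9: runs — d8 -4->0; d6 4->0; result 0.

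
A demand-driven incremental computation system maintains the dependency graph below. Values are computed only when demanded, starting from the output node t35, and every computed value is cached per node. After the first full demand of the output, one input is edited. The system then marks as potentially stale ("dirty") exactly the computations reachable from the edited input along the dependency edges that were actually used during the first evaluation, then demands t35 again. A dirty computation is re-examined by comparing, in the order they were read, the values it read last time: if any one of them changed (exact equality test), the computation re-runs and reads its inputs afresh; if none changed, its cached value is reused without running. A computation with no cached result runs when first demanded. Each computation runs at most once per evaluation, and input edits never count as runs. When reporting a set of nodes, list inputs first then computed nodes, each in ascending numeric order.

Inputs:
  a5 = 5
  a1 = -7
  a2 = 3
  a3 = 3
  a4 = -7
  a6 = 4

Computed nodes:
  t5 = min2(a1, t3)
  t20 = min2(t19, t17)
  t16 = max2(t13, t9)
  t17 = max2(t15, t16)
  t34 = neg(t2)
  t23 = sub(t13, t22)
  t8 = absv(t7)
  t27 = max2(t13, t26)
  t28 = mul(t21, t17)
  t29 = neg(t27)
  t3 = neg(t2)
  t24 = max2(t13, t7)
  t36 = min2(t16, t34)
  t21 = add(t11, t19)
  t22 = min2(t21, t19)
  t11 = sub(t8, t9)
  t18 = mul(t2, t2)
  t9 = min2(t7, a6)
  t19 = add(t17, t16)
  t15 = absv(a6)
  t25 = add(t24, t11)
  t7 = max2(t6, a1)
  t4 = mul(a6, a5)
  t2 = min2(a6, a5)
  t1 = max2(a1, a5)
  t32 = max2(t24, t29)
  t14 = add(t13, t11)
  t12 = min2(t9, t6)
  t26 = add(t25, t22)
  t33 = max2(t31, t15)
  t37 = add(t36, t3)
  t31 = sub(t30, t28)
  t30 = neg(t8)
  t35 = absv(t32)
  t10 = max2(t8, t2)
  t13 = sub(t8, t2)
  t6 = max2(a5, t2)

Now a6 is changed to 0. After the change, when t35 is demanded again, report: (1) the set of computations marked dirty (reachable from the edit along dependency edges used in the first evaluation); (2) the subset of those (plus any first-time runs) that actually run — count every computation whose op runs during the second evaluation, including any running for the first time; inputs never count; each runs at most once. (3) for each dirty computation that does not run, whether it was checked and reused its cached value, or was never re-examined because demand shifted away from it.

First evaluation (everything demanded from the output):
  t2 = min2(4, 5) = 4
  t6 = max2(5, 4) = 5
  t7 = max2(5, -7) = 5
  t8 = absv(5) = 5
  t9 = min2(5, 4) = 4
  t11 = sub(5, 4) = 1
  t13 = sub(5, 4) = 1
  t15 = absv(4) = 4
  t16 = max2(1, 4) = 4
  t17 = max2(4, 4) = 4
  t19 = add(4, 4) = 8
  t21 = add(1, 8) = 9
  t22 = min2(9, 8) = 8
  t24 = max2(1, 5) = 5
  t25 = add(5, 1) = 6
  t26 = add(6, 8) = 14
  t27 = max2(1, 14) = 14
  t29 = neg(14) = -14
  t32 = max2(5, -14) = 5
  t35 = absv(5) = 5

Propagation after the edit:
  t2: runs — a6 4->0; result 0.
  t6: runs — t2 4->0; result 5 (same value as before).
  t7: checked — values it read are unchanged (t6 unchanged, a1 unchanged); reused cached 5 without running.
  t8: checked — values it read are unchanged (t7 unchanged); reused cached 5 without running.
  t9: runs — a6 4->0; result 0.
  t11: runs — t9 4->0; result 5.
  t13: runs — t2 4->0; result 5.
  t15: runs — a6 4->0; result 0.
  t16: runs — t13 1->5; t9 4->0; result 5.
  t17: runs — t15 4->0; t16 4->5; result 5.
  t19: runs — t17 4->5; t16 4->5; result 10.
  t21: runs — t11 1->5; t19 8->10; result 15.
  t22: runs — t21 9->15; t19 8->10; result 10.
  t24: runs — t13 1->5; result 5 (same value as before).
  t25: runs — t11 1->5; result 10.
  t26: runs — t25 6->10; t22 8->10; result 20.
  t27: runs — t13 1->5; t26 14->20; result 20.
  t29: runs — t27 14->20; result -20.
  t32: runs — t29 -14->-20; result 5 (same value as before).
  t35: checked — values it read are unchanged (t32 unchanged); reused cached 5 without running.

Key observation: the cutoff stops propagation at t7 — its inputs' values are unchanged, so it reuses its cache.

Marked dirty: t2, t6, t7, t8, t9, t11, t13, t15, t16, t17, t19, t21, t22, t24, t25, t26, t27, t29, t32, t35.
Computations that run: t2, t6, t9, t11, t13, t15, t16, t17, t19, t21, t22, t24, t25, t26, t27, t29, t32 — 17 in total.
Checked but reused from cache: t7, t8, t35.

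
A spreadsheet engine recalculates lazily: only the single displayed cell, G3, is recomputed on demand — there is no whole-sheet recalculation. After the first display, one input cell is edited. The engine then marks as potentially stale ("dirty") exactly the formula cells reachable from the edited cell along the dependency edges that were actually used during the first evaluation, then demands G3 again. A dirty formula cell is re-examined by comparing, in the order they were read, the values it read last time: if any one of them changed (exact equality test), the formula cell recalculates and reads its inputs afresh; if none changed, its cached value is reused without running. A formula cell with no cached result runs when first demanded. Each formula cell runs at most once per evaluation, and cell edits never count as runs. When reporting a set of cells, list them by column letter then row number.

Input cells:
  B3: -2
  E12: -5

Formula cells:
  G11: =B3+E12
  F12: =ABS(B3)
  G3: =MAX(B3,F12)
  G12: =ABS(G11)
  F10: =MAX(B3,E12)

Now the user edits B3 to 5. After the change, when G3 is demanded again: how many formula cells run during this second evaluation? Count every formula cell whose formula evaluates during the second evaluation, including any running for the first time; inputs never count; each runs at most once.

First evaluation (everything demanded from the output):
  F12 = ABS(-2) = 2
  G3 = MAX(-2, 2) = 2

Propagation after the edit:
  F12: runs — B3 -2->5; result 5.
  G3: runs — B3 -2->5; F12 2->5; result 5.

Formula cells that run: F12, G3 — 2 in total.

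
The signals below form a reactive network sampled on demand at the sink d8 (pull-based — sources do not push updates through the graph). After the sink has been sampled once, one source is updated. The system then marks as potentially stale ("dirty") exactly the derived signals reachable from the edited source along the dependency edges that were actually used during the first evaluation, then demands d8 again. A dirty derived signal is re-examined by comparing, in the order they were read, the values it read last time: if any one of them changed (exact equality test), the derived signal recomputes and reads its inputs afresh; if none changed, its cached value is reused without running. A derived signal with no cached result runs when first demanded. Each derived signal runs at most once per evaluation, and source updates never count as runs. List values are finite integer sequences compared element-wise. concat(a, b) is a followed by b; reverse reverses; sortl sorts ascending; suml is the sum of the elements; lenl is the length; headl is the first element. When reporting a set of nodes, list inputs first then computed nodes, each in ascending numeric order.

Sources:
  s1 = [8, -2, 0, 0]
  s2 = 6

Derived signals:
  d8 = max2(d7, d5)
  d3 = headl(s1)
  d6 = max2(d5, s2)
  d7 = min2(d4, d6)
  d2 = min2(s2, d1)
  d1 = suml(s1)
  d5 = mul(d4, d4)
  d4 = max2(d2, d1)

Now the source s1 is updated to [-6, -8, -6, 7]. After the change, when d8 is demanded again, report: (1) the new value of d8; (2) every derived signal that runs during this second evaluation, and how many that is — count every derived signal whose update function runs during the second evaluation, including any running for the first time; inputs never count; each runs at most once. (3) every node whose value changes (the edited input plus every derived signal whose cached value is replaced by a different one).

d8 now evaluates to 169.
Run set: d1, d2, d4, d5, d6, d7, d8 (7 run).
Changed values: s1, d1, d2, d4, d5, d6, d7, d8.

Initial pass — values computed on the first demand:
  d1 = suml([8, -2, 0, 0]) = 6
  d2 = min2(6, 6) = 6
  d4 = max2(6, 6) = 6
  d5 = mul(6, 6) = 36
  d6 = max2(36, 6) = 36
  d7 = min2(6, 36) = 6
  d8 = max2(6, 36) = 36

Second demand — change propagation:
  d1: re-runs because s1 [8, -2, 0, 0]->[-6, -8, -6, 7]; new result -13.
  d2: re-runs because d1 6->-13; new result -13.
  d4: re-runs because d2 6->-13; d1 6->-13; new result -13.
  d5: re-runs because d4 6->-13; d4 6->-13; new result 169.
  d6: re-runs because d5 36->169; new result 169.
  d7: re-runs because d4 6->-13; d6 36->169; new result -13.
  d8: re-runs because d7 6->-13; d5 36->169; new result 169.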